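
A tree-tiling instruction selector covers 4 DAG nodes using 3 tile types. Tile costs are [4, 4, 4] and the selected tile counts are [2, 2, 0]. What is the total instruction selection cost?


Total cost = sum(count_i * cost_i)
= 2*4 + 2*4 + 0*4
= 16

16


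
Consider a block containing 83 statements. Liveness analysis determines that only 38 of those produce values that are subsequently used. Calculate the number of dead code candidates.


Dead code = total statements - live definitions
= 83 - 38 = 45

45


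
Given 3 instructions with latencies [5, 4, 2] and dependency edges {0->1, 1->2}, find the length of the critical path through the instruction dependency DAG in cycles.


Compute longest path through dependency graph: dist(Ik) = max over predecessors of dist + latency(Ik).
dist(I0) = latency 5 = 5
dist(I1) = dist(I0) + 4 = 5 + 4 = 9
dist(I2) = dist(I1) + 2 = 9 + 2 = 11
Critical path = max dist = 11

11


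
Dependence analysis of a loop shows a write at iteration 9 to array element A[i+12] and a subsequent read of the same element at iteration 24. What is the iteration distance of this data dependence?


Distance = read iteration - write iteration
= 24 - 9 = 15

15


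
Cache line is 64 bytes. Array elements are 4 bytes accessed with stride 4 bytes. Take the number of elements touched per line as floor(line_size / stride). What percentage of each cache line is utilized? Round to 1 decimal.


Elements per cache line = floor(64 / 4) = 16
Bytes used = 16 * 4 = 64
Utilization = 64 / 64 * 100 = 100.0%

100.0


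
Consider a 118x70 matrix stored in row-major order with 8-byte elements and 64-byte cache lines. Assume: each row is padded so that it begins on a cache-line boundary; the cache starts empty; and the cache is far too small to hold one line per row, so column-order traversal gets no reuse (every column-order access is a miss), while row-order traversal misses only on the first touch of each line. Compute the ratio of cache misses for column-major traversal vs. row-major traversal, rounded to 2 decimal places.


Each row occupies 70 * 8 = 560 bytes and starts on a line boundary, so it spans ceil(560 / 64) = 9 cache lines.
Row-major traversal misses (one per line touched): 118 * ceil(70 * 8 / 64) = 1062
Column-major traversal misses (no reuse, every access misses): 118 * 70 = 8260
Ratio = 8260 / 1062 = 7.78

7.78


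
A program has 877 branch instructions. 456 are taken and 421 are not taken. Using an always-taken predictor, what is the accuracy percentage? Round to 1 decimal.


Predictor: always-taken
Correct predictions = 456
Accuracy = 456 / 877 * 100 = 52.0%

52.0


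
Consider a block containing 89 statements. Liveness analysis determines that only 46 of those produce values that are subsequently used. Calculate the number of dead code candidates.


Dead code = total statements - live definitions
= 89 - 46 = 43

43


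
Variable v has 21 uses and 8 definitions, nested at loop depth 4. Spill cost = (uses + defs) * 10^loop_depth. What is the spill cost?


uses + defs = 21 + 8 = 29
10^4 = 10000
Spill cost = 29 * 10000 = 290000

290000


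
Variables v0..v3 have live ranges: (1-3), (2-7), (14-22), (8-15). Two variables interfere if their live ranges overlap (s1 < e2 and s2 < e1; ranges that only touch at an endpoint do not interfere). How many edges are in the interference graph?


Check all pairs for overlapping intervals.
Two intervals (s1,e1) and (s2,e2) overlap if s1 < e2 and s2 < e1.
v0 (1-3) vs v1..v3: overlaps v1 -> 1
v1 (2-7) vs v2..v3: overlaps none -> 0
v2 (14-22) vs v3: overlaps v3 -> 1
Total overlapping pairs = 1 + 0 + 1 = 2

2


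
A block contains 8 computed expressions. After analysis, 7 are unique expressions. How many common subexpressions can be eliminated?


CSE count = total expressions - unique expressions
= 8 - 7 = 1

1


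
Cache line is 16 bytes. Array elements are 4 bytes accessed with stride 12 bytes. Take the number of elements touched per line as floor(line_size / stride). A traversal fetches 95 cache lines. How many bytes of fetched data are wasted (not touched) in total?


Elements per line = floor(16 / 12) = 1
Bytes used per line = 1 * 4 = 4
Wasted per line = 16 - 4 = 12
Total wasted = 12 * 95 = 1140

1140


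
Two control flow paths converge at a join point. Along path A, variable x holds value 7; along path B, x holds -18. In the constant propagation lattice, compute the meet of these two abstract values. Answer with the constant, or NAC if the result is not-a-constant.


Meet operation: if both paths give the same constant, result is that constant; if they differ, result is NAC (not-a-constant).
Path A: 7, Path B: -18 -> differ
Result: not-a-constant -> NAC

NAC


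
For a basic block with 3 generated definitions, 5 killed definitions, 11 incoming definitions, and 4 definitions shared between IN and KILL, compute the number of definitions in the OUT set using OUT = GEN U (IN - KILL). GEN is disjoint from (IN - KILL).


IN - KILL: 11 - 4 = 7 surviving definitions
OUT = GEN + surviving = 3 + 7 = 10

10


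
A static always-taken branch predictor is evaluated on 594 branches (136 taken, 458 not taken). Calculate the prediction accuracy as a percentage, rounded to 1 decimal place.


Predictor: always-taken
Correct predictions = 136
Accuracy = 136 / 594 * 100 = 22.9%

22.9


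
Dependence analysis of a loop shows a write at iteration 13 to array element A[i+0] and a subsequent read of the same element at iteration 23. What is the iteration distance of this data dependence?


Distance = read iteration - write iteration
= 23 - 13 = 10

10


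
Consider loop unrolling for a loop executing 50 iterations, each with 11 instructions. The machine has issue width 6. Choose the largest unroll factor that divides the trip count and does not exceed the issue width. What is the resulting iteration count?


Largest divisor of 50 <= 6 is 5
New iterations = 50 / 5 = 10

10


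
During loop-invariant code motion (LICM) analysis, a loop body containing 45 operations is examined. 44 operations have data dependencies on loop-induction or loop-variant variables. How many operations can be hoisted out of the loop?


Invariant candidates = total - loop-dependent
= 45 - 44 = 1

1


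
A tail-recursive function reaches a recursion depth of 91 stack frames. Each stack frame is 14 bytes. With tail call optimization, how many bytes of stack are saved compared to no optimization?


Without TCO: 91 * 14 = 1274 bytes
With TCO: reuse 1 frame = 14 bytes
Savings = 1274 - 14 = 1260

1260


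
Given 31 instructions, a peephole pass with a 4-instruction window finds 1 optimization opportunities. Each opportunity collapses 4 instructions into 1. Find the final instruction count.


Each match removes 3 instructions.
Total removed = 1 * 3 = 3
Remaining = 31 - 3 = 28

28


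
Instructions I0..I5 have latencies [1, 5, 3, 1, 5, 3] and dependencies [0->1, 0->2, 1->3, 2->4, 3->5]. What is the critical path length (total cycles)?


Compute longest path through dependency graph: dist(Ik) = max over predecessors of dist + latency(Ik).
dist(I0) = latency 1 = 1
dist(I1) = dist(I0) + 5 = 1 + 5 = 6
dist(I2) = dist(I0) + 3 = 1 + 3 = 4
dist(I3) = dist(I1) + 1 = 6 + 1 = 7
dist(I4) = dist(I2) + 5 = 4 + 5 = 9
dist(I5) = dist(I3) + 3 = 7 + 3 = 10
Critical path = max dist = 10

10


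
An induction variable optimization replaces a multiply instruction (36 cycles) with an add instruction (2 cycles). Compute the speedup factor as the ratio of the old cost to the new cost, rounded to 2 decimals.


Ratio = mult_cost / add_cost = 36 / 2 = 18.0

18.0


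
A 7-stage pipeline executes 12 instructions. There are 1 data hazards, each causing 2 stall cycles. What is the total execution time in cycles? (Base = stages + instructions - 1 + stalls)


Base cycles = 7 + 12 - 1 = 18
Total stalls = 1 * 2 = 2
Total = 18 + 2 = 20

20


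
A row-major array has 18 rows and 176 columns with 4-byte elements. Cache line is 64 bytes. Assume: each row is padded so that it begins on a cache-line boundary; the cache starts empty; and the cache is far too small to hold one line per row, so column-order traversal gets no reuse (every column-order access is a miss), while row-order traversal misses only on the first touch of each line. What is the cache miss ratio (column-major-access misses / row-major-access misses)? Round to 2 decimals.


Each row occupies 176 * 4 = 704 bytes and starts on a line boundary, so it spans ceil(704 / 64) = 11 cache lines.
Row-major traversal misses (one per line touched): 18 * ceil(176 * 4 / 64) = 198
Column-major traversal misses (no reuse, every access misses): 18 * 176 = 3168
Ratio = 3168 / 198 = 16.0

16.0


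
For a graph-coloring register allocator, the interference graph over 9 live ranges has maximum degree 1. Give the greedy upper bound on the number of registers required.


Greedy coloring never needs more than (max_degree + 1) colors: when coloring a vertex, at most max_degree neighbors are already colored.
Upper bound = 1 + 1 = 2

2


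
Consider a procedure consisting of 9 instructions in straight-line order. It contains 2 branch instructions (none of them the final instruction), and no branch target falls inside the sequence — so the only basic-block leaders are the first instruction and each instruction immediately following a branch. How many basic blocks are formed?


With no in-sequence branch targets, the leaders are the first instruction plus the instruction after each branch.
Number of basic blocks = branches + 1
= 2 + 1 = 3

3


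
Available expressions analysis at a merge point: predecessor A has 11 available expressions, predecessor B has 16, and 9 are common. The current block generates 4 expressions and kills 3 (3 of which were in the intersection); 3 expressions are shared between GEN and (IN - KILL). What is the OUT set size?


IN = intersection of predecessors = 9
IN - KILL = 9 - 3 = 6
|OUT| = |GEN| + |IN - KILL| - |GEN ∩ (IN - KILL)| = 4 + 6 - 3 = 7

7


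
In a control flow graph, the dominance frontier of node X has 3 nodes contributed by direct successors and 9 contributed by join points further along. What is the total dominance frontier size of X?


DF(X) = direct successor contributions + join point contributions
= 3 + 9 = 12

12


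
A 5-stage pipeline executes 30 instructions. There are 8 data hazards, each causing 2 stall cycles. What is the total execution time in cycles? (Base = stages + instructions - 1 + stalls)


Base cycles = 5 + 30 - 1 = 34
Total stalls = 8 * 2 = 16
Total = 34 + 16 = 50

50


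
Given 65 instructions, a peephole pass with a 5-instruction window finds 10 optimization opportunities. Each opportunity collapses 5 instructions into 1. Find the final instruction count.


Each match removes 4 instructions.
Total removed = 10 * 4 = 40
Remaining = 65 - 40 = 25

25


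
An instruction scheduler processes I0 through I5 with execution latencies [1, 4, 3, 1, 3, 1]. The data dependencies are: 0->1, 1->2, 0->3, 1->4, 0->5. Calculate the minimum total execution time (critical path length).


Compute longest path through dependency graph: dist(Ik) = max over predecessors of dist + latency(Ik).
dist(I0) = latency 1 = 1
dist(I1) = dist(I0) + 4 = 1 + 4 = 5
dist(I2) = dist(I1) + 3 = 5 + 3 = 8
dist(I3) = dist(I0) + 1 = 1 + 1 = 2
dist(I4) = dist(I1) + 3 = 5 + 3 = 8
dist(I5) = dist(I0) + 1 = 1 + 1 = 2
Critical path = max dist = 8

8


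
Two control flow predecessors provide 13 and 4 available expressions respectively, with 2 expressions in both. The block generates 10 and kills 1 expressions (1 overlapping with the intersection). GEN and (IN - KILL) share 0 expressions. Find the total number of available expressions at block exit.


IN = intersection of predecessors = 2
IN - KILL = 2 - 1 = 1
|OUT| = |GEN| + |IN - KILL| - |GEN ∩ (IN - KILL)| = 10 + 1 - 0 = 11

11


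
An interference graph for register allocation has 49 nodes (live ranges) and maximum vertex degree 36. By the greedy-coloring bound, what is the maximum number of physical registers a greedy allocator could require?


Greedy coloring never needs more than (max_degree + 1) colors: when coloring a vertex, at most max_degree neighbors are already colored.
Upper bound = 36 + 1 = 37

37


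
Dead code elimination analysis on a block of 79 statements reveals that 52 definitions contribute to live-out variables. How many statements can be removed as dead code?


Dead code = total statements - live definitions
= 79 - 52 = 27

27


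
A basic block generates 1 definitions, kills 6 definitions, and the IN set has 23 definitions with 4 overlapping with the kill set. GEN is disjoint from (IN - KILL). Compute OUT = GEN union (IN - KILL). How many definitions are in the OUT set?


IN - KILL: 23 - 4 = 19 surviving definitions
OUT = GEN + surviving = 1 + 19 = 20

20


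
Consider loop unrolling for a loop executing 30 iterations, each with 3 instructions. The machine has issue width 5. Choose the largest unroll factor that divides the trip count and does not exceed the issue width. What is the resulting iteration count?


Largest divisor of 30 <= 5 is 5
New iterations = 30 / 5 = 6

6


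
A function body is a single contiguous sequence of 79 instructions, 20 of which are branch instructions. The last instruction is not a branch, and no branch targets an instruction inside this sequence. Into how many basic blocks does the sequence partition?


With no in-sequence branch targets, the leaders are the first instruction plus the instruction after each branch.
Number of basic blocks = branches + 1
= 20 + 1 = 21

21


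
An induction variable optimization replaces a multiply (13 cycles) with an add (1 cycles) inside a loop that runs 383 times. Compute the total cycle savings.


Per-iteration saving = 13 - 1 = 12
Total saved = 383 * 12 = 4596

4596


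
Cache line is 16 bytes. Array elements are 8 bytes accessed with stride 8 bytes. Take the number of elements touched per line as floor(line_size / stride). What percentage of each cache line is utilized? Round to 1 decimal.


Elements per cache line = floor(16 / 8) = 2
Bytes used = 2 * 8 = 16
Utilization = 16 / 16 * 100 = 100.0%

100.0


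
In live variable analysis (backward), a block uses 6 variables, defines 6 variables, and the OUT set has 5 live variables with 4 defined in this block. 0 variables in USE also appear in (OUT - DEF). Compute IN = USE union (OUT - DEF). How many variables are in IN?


OUT - DEF: 5 - 4 = 1
|IN| = |USE| + |OUT - DEF| - |USE ∩ (OUT - DEF)| = 6 + 1 - 0 = 7

7


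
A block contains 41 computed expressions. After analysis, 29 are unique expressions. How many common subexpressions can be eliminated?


CSE count = total expressions - unique expressions
= 41 - 29 = 12

12


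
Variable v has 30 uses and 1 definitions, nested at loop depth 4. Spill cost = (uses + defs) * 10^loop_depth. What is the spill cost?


uses + defs = 30 + 1 = 31
10^4 = 10000
Spill cost = 31 * 10000 = 310000

310000


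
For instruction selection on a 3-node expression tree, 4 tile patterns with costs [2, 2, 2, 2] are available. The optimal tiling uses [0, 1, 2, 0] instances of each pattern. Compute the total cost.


Total cost = sum(count_i * cost_i)
= 0*2 + 1*2 + 2*2 + 0*2
= 6

6


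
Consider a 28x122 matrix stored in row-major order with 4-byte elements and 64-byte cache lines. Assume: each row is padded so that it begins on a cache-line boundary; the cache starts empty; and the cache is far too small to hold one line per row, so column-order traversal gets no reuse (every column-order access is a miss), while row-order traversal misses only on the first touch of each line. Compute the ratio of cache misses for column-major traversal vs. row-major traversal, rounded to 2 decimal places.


Each row occupies 122 * 4 = 488 bytes and starts on a line boundary, so it spans ceil(488 / 64) = 8 cache lines.
Row-major traversal misses (one per line touched): 28 * ceil(122 * 4 / 64) = 224
Column-major traversal misses (no reuse, every access misses): 28 * 122 = 3416
Ratio = 3416 / 224 = 15.25

15.25


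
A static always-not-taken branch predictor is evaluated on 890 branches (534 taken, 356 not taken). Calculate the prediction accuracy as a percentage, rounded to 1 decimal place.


Predictor: always-not-taken
Correct predictions = 356
Accuracy = 356 / 890 * 100 = 40.0%

40.0


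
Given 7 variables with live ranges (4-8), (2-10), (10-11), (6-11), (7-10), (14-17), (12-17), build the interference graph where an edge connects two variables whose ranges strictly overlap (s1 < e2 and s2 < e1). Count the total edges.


Check all pairs for overlapping intervals.
Two intervals (s1,e1) and (s2,e2) overlap if s1 < e2 and s2 < e1.
v0 (4-8) vs v1..v6: overlaps v1, v3, v4 -> 3
v1 (2-10) vs v2..v6: overlaps v3, v4 -> 2
v2 (10-11) vs v3..v6: overlaps v3 -> 1
v3 (6-11) vs v4..v6: overlaps v4 -> 1
v4 (7-10) vs v5..v6: overlaps none -> 0
v5 (14-17) vs v6: overlaps v6 -> 1
Total overlapping pairs = 3 + 2 + 1 + 1 + 0 + 1 = 8

8


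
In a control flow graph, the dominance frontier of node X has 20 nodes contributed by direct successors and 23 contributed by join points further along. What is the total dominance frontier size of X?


DF(X) = direct successor contributions + join point contributions
= 20 + 23 = 43

43


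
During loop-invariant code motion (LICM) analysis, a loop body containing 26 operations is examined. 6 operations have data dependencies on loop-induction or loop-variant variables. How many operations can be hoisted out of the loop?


Invariant candidates = total - loop-dependent
= 26 - 6 = 20

20


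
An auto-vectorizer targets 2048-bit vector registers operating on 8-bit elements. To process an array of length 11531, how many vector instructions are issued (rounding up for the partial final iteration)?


Width = 2048 / 8 = 256 elements per vector op
Iterations = ceil(11531 / 256) = 46

46


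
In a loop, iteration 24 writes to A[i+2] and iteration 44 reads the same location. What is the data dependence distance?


Distance = read iteration - write iteration
= 44 - 24 = 20

20


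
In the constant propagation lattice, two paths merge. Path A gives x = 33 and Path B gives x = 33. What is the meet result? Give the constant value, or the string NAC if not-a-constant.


Meet operation: if both paths give the same constant, result is that constant; if they differ, result is NAC (not-a-constant).
Path A: 33, Path B: 33 -> equal
Result: constant -> 33

33


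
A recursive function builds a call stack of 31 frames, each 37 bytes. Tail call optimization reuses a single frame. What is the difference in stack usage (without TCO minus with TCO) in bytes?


Without TCO: 31 * 37 = 1147 bytes
With TCO: reuse 1 frame = 37 bytes
Savings = 1147 - 37 = 1110

1110


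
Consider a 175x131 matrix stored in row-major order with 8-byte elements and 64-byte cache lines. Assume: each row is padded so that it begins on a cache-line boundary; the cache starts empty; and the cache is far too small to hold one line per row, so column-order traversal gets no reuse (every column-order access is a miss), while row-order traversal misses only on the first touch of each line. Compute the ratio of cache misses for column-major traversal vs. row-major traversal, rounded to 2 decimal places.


Each row occupies 131 * 8 = 1048 bytes and starts on a line boundary, so it spans ceil(1048 / 64) = 17 cache lines.
Row-major traversal misses (one per line touched): 175 * ceil(131 * 8 / 64) = 2975
Column-major traversal misses (no reuse, every access misses): 175 * 131 = 22925
Ratio = 22925 / 2975 = 7.71

7.71


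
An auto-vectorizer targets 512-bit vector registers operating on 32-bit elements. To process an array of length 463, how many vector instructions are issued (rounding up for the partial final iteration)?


Width = 512 / 32 = 16 elements per vector op
Iterations = ceil(463 / 16) = 29

29


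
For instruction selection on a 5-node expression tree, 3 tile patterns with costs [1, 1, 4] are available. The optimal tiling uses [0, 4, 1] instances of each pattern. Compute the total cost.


Total cost = sum(count_i * cost_i)
= 0*1 + 4*1 + 1*4
= 8

8


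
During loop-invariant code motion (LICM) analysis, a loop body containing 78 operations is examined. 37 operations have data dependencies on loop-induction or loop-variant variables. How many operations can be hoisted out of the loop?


Invariant candidates = total - loop-dependent
= 78 - 37 = 41

41


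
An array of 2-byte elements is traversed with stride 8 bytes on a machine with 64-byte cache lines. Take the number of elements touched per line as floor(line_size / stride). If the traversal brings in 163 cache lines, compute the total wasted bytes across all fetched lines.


Elements per line = floor(64 / 8) = 8
Bytes used per line = 8 * 2 = 16
Wasted per line = 64 - 16 = 48
Total wasted = 48 * 163 = 7824

7824


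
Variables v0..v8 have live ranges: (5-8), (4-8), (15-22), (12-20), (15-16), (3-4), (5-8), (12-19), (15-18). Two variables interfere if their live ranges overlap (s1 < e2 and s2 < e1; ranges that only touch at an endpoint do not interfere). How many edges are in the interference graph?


Check all pairs for overlapping intervals.
Two intervals (s1,e1) and (s2,e2) overlap if s1 < e2 and s2 < e1.
v0 (5-8) vs v1..v8: overlaps v1, v6 -> 2
v1 (4-8) vs v2..v8: overlaps v6 -> 1
v2 (15-22) vs v3..v8: overlaps v3, v4, v7, v8 -> 4
v3 (12-20) vs v4..v8: overlaps v4, v7, v8 -> 3
v4 (15-16) vs v5..v8: overlaps v7, v8 -> 2
v5 (3-4) vs v6..v8: overlaps none -> 0
v6 (5-8) vs v7..v8: overlaps none -> 0
v7 (12-19) vs v8: overlaps v8 -> 1
Total overlapping pairs = 2 + 1 + 4 + 3 + 2 + 0 + 0 + 1 = 13

13


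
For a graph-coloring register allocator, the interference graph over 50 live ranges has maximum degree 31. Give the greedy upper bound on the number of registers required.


Greedy coloring never needs more than (max_degree + 1) colors: when coloring a vertex, at most max_degree neighbors are already colored.
Upper bound = 31 + 1 = 32

32


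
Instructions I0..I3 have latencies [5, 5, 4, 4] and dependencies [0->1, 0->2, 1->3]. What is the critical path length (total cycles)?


Compute longest path through dependency graph: dist(Ik) = max over predecessors of dist + latency(Ik).
dist(I0) = latency 5 = 5
dist(I1) = dist(I0) + 5 = 5 + 5 = 10
dist(I2) = dist(I0) + 4 = 5 + 4 = 9
dist(I3) = dist(I1) + 4 = 10 + 4 = 14
Critical path = max dist = 14

14


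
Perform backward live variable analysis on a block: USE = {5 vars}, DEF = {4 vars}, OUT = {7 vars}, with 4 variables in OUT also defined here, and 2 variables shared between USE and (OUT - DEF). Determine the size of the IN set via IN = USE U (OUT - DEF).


OUT - DEF: 7 - 4 = 3
|IN| = |USE| + |OUT - DEF| - |USE ∩ (OUT - DEF)| = 5 + 3 - 2 = 6

6


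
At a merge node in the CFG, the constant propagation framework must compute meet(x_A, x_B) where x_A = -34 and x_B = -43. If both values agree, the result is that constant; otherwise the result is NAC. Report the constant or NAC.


Meet operation: if both paths give the same constant, result is that constant; if they differ, result is NAC (not-a-constant).
Path A: -34, Path B: -43 -> differ
Result: not-a-constant -> NAC

NAC


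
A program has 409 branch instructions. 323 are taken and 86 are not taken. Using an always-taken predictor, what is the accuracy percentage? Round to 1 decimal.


Predictor: always-taken
Correct predictions = 323
Accuracy = 323 / 409 * 100 = 79.0%

79.0


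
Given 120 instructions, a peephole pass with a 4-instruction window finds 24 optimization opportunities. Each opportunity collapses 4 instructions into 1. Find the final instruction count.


Each match removes 3 instructions.
Total removed = 24 * 3 = 72
Remaining = 120 - 72 = 48

48


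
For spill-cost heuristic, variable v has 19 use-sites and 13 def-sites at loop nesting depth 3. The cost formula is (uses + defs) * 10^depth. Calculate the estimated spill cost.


uses + defs = 19 + 13 = 32
10^3 = 1000
Spill cost = 32 * 1000 = 32000

32000


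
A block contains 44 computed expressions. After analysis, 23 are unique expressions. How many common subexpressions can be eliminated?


CSE count = total expressions - unique expressions
= 44 - 23 = 21

21


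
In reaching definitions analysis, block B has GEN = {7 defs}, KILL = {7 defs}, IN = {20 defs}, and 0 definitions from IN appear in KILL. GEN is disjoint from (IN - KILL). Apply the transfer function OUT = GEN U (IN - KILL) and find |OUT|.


IN - KILL: 20 - 0 = 20 surviving definitions
OUT = GEN + surviving = 7 + 20 = 27

27


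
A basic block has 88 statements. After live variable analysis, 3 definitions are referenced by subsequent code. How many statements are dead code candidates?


Dead code = total statements - live definitions
= 88 - 3 = 85

85


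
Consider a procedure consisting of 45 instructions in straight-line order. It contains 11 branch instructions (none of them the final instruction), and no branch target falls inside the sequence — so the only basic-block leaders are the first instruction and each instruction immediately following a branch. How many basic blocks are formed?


With no in-sequence branch targets, the leaders are the first instruction plus the instruction after each branch.
Number of basic blocks = branches + 1
= 11 + 1 = 12

12


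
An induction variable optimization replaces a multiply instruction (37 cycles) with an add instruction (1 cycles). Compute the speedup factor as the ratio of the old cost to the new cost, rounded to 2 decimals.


Ratio = mult_cost / add_cost = 37 / 1 = 37.0

37.0


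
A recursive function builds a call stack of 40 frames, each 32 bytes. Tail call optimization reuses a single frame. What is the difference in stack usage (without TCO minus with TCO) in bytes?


Without TCO: 40 * 32 = 1280 bytes
With TCO: reuse 1 frame = 32 bytes
Savings = 1280 - 32 = 1248

1248


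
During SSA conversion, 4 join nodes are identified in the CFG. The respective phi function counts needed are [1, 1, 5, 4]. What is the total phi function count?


Total phi functions = sum of phi functions at each join node
= 1 + 1 + 5 + 4 = 11

11


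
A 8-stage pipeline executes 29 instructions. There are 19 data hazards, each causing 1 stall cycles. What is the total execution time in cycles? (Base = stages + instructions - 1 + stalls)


Base cycles = 8 + 29 - 1 = 36
Total stalls = 19 * 1 = 19
Total = 36 + 19 = 55

55


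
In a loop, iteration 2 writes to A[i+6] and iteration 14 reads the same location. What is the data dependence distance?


Distance = read iteration - write iteration
= 14 - 2 = 12

12


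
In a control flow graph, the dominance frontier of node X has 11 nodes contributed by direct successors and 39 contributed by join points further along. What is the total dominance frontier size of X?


DF(X) = direct successor contributions + join point contributions
= 11 + 39 = 50

50


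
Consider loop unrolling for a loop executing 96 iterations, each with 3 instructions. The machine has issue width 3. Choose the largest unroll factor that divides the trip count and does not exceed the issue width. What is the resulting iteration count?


Largest divisor of 96 <= 3 is 3
New iterations = 96 / 3 = 32

32


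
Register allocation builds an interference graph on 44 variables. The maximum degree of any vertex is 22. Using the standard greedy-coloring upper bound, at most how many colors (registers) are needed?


Greedy coloring never needs more than (max_degree + 1) colors: when coloring a vertex, at most max_degree neighbors are already colored.
Upper bound = 22 + 1 = 23

23


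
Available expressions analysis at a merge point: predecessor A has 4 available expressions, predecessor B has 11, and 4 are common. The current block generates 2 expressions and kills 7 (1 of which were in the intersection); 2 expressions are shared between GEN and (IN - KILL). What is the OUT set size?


IN = intersection of predecessors = 4
IN - KILL = 4 - 1 = 3
|OUT| = |GEN| + |IN - KILL| - |GEN ∩ (IN - KILL)| = 2 + 3 - 2 = 3

3


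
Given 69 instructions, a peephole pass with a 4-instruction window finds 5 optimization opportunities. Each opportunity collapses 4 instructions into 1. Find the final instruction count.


Each match removes 3 instructions.
Total removed = 5 * 3 = 15
Remaining = 69 - 15 = 54

54


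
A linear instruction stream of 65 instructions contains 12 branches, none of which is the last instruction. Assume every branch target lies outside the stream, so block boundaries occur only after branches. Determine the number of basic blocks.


With no in-sequence branch targets, the leaders are the first instruction plus the instruction after each branch.
Number of basic blocks = branches + 1
= 12 + 1 = 13

13


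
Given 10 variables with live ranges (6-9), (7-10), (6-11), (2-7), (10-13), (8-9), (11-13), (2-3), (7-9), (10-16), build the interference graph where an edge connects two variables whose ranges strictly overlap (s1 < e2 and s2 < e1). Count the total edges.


Check all pairs for overlapping intervals.
Two intervals (s1,e1) and (s2,e2) overlap if s1 < e2 and s2 < e1.
v0 (6-9) vs v1..v9: overlaps v1, v2, v3, v5, v8 -> 5
v1 (7-10) vs v2..v9: overlaps v2, v5, v8 -> 3
v2 (6-11) vs v3..v9: overlaps v3, v4, v5, v8, v9 -> 5
v3 (2-7) vs v4..v9: overlaps v7 -> 1
v4 (10-13) vs v5..v9: overlaps v6, v9 -> 2
v5 (8-9) vs v6..v9: overlaps v8 -> 1
v6 (11-13) vs v7..v9: overlaps v9 -> 1
v7 (2-3) vs v8..v9: overlaps none -> 0
v8 (7-9) vs v9: overlaps none -> 0
Total overlapping pairs = 5 + 3 + 5 + 1 + 2 + 1 + 1 + 0 + 0 = 18

18


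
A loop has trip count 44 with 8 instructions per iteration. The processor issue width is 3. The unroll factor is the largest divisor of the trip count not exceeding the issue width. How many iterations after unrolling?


Largest divisor of 44 <= 3 is 2
New iterations = 44 / 2 = 22

22


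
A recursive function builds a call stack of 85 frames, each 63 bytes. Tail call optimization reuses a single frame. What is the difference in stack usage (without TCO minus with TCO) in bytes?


Without TCO: 85 * 63 = 5355 bytes
With TCO: reuse 1 frame = 63 bytes
Savings = 5355 - 63 = 5292

5292


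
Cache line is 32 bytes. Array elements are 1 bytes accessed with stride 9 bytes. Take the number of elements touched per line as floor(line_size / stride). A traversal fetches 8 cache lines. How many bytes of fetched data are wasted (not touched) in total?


Elements per line = floor(32 / 9) = 3
Bytes used per line = 3 * 1 = 3
Wasted per line = 32 - 3 = 29
Total wasted = 29 * 8 = 232

232


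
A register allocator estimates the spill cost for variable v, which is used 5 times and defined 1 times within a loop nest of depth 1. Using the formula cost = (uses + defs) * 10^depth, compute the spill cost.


uses + defs = 5 + 1 = 6
10^1 = 10
Spill cost = 6 * 10 = 60

60


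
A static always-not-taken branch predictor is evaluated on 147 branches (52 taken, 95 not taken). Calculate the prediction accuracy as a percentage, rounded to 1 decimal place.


Predictor: always-not-taken
Correct predictions = 95
Accuracy = 95 / 147 * 100 = 64.6%

64.6


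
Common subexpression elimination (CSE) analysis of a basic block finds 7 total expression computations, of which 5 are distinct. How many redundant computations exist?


CSE count = total expressions - unique expressions
= 7 - 5 = 2

2


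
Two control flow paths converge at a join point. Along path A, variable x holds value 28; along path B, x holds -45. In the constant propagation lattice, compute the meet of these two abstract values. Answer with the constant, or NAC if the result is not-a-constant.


Meet operation: if both paths give the same constant, result is that constant; if they differ, result is NAC (not-a-constant).
Path A: 28, Path B: -45 -> differ
Result: not-a-constant -> NAC

NAC


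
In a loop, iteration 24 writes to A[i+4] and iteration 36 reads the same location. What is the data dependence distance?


Distance = read iteration - write iteration
= 36 - 24 = 12

12


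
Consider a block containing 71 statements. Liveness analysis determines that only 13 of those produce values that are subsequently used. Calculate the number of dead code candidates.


Dead code = total statements - live definitions
= 71 - 13 = 58

58


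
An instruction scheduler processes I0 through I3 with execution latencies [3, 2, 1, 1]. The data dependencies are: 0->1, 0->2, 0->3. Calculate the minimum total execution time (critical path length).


Compute longest path through dependency graph: dist(Ik) = max over predecessors of dist + latency(Ik).
dist(I0) = latency 3 = 3
dist(I1) = dist(I0) + 2 = 3 + 2 = 5
dist(I2) = dist(I0) + 1 = 3 + 1 = 4
dist(I3) = dist(I0) + 1 = 3 + 1 = 4
Critical path = max dist = 5

5


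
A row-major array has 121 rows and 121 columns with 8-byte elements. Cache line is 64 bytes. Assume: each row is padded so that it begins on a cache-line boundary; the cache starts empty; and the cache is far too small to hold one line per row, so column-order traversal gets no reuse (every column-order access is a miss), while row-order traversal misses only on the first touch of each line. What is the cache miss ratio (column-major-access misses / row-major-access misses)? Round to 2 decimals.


Each row occupies 121 * 8 = 968 bytes and starts on a line boundary, so it spans ceil(968 / 64) = 16 cache lines.
Row-major traversal misses (one per line touched): 121 * ceil(121 * 8 / 64) = 1936
Column-major traversal misses (no reuse, every access misses): 121 * 121 = 14641
Ratio = 14641 / 1936 = 7.56

7.56


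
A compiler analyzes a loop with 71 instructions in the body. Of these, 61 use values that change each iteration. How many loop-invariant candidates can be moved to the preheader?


Invariant candidates = total - loop-dependent
= 71 - 61 = 10

10


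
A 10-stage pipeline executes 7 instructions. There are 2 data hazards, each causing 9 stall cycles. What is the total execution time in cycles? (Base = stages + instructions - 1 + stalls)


Base cycles = 10 + 7 - 1 = 16
Total stalls = 2 * 9 = 18
Total = 16 + 18 = 34

34


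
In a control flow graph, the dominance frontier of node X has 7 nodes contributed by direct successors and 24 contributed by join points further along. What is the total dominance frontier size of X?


DF(X) = direct successor contributions + join point contributions
= 7 + 24 = 31

31


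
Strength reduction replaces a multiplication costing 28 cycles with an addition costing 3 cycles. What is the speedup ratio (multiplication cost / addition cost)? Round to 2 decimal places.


Ratio = mult_cost / add_cost = 28 / 3 = 9.33

9.33


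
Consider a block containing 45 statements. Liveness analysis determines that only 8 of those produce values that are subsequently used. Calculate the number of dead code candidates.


Dead code = total statements - live definitions
= 45 - 8 = 37

37


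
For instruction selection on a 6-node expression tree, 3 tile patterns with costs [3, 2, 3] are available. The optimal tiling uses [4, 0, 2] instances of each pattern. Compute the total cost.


Total cost = sum(count_i * cost_i)
= 4*3 + 0*2 + 2*3
= 18

18


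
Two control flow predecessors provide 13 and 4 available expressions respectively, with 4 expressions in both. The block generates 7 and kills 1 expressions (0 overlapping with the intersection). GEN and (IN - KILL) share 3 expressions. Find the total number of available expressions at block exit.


IN = intersection of predecessors = 4
IN - KILL = 4 - 0 = 4
|OUT| = |GEN| + |IN - KILL| - |GEN ∩ (IN - KILL)| = 7 + 4 - 3 = 8

8


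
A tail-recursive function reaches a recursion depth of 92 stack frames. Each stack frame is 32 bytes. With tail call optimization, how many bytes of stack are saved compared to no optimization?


Without TCO: 92 * 32 = 2944 bytes
With TCO: reuse 1 frame = 32 bytes
Savings = 2944 - 32 = 2912

2912


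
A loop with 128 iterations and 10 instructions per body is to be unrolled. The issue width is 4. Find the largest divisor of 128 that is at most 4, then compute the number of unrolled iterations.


Largest divisor of 128 <= 4 is 4
New iterations = 128 / 4 = 32

32


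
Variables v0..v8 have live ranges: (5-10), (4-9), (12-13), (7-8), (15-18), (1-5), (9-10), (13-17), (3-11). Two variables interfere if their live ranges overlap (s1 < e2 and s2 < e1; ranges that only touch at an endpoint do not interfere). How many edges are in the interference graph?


Check all pairs for overlapping intervals.
Two intervals (s1,e1) and (s2,e2) overlap if s1 < e2 and s2 < e1.
v0 (5-10) vs v1..v8: overlaps v1, v3, v6, v8 -> 4
v1 (4-9) vs v2..v8: overlaps v3, v5, v8 -> 3
v2 (12-13) vs v3..v8: overlaps none -> 0
v3 (7-8) vs v4..v8: overlaps v8 -> 1
v4 (15-18) vs v5..v8: overlaps v7 -> 1
v5 (1-5) vs v6..v8: overlaps v8 -> 1
v6 (9-10) vs v7..v8: overlaps v8 -> 1
v7 (13-17) vs v8: overlaps none -> 0
Total overlapping pairs = 4 + 3 + 0 + 1 + 1 + 1 + 1 + 0 = 11

11


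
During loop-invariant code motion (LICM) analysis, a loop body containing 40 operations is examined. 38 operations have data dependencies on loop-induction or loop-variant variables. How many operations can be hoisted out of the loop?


Invariant candidates = total - loop-dependent
= 40 - 38 = 2

2


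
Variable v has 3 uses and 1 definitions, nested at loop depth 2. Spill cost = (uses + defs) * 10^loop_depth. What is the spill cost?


uses + defs = 3 + 1 = 4
10^2 = 100
Spill cost = 4 * 100 = 400

400


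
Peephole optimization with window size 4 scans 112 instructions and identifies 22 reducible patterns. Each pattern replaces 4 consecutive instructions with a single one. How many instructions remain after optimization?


Each match removes 3 instructions.
Total removed = 22 * 3 = 66
Remaining = 112 - 66 = 46

46


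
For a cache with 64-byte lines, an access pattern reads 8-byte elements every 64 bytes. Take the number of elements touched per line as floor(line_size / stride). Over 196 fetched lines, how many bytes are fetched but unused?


Elements per line = floor(64 / 64) = 1
Bytes used per line = 1 * 8 = 8
Wasted per line = 64 - 8 = 56
Total wasted = 56 * 196 = 10976

10976


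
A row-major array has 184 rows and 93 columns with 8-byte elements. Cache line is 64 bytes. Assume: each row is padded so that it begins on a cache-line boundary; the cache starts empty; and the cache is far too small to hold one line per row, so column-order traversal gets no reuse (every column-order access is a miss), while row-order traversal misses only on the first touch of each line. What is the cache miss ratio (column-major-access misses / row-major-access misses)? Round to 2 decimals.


Each row occupies 93 * 8 = 744 bytes and starts on a line boundary, so it spans ceil(744 / 64) = 12 cache lines.
Row-major traversal misses (one per line touched): 184 * ceil(93 * 8 / 64) = 2208
Column-major traversal misses (no reuse, every access misses): 184 * 93 = 17112
Ratio = 17112 / 2208 = 7.75

7.75


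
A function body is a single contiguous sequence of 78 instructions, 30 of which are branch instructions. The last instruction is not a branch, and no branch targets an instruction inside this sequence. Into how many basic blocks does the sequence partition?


With no in-sequence branch targets, the leaders are the first instruction plus the instruction after each branch.
Number of basic blocks = branches + 1
= 30 + 1 = 31

31


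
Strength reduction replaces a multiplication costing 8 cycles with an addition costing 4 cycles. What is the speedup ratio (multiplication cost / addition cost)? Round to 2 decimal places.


Ratio = mult_cost / add_cost = 8 / 4 = 2.0

2.0
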